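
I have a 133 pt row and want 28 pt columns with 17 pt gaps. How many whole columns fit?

k columns need k·28 + (k−1)·17 = k·45 − 17.
k·45 − 17 ≤ 133 → k ≤ 150 / 45 ≈ 3.33, so k = 3.

3 columns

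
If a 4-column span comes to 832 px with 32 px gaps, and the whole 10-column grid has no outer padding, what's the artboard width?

2128 px

4 columns + 3 gaps: 4c + 3·32 = 832.
4c = 832 − 96 = 736, so c = 184 px.
Summing: 1840 + 288 = 2128 px.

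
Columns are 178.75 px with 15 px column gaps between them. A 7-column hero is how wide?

1341.25 px

Span of 7: 7·178.75 + 6·15 = 1251.25 + 90 = 1341.25 px.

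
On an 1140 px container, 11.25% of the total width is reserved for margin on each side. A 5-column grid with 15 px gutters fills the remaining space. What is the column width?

Each margin = 11.25% of 1140 = 128.25 px; content = 1140 − 2·128.25 = 883.5 px.
5 columns + 4 gutters: 5c + 4·15 = 883.5.
5c = 883.5 − 60 = 823.5, so c = 164.7 px.

164.7 px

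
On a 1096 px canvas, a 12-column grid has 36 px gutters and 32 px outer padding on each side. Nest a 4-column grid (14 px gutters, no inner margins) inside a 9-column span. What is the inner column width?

180.75 px

Take off 64 px of margins, leaving 1032 px.
Subtracting 11 gutters of 36 leaves 636 for 12 columns, so c = 53 px.
9 columns plus 8 gutters: 477 + 288 = 765 px.
4d + 3·14 = 765 → 4d = 723 → d = 180.75 px.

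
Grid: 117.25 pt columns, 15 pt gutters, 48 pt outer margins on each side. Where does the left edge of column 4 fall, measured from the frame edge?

Before column 4: the margin + 3 columns + 3 gutters.
Offset = 48 + 3·(117.25 + 15) = 48 + 396.75 = 444.75 pt.

444.75 pt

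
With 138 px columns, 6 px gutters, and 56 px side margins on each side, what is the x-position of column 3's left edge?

Each column+gutter stride is 144 px; 2 of them past the 56 px margin is 56 + 288 = 344 px.

344 px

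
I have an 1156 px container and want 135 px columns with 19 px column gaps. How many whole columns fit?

Each extra column adds 135 + 19 = 154 px.
(1156 + 19) / 154 = 7.63, so 7 columns fit.

7 columns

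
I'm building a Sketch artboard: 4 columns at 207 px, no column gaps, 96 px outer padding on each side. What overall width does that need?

1020 px

Total width: 2·96 + 4·207 = 1020 px.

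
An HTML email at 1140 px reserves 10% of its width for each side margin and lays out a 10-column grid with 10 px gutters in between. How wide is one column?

82.2 px

Each margin = 10% of 1140 = 114 px; content = 1140 − 2·114 = 912 px.
Subtracting 9 gutters of 10 leaves 822 for 10 columns, so c = 82.2 px.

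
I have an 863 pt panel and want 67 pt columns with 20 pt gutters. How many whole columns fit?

10 columns: 10·67 + 9·20 = 850 pt ≤ 863.
11 columns: 937 pt > 863. So 10.

10 columns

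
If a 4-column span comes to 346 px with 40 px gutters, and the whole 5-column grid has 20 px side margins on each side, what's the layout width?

482.5 px

Subtracting 3 gutters of 40 leaves 226 for 4 columns, so c = 56.5 px.
Adding margins, columns and gutters: 40 + 282.5 + 160 = 482.5 px.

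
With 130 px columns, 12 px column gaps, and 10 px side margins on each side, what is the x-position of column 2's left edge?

Before column 2: the margin + 1 column + 1 column gap.
Offset = 10 + 1·(130 + 12) = 10 + 142 = 152 px.

152 px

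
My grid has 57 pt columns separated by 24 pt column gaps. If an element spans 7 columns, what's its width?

543 pt

Span of 7: 7·57 + 6·24 = 399 + 144 = 543 pt.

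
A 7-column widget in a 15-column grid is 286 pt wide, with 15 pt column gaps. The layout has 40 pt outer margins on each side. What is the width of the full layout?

710 pt

Subtracting 6 column gaps of 15 leaves 196 for 7 columns, so c = 28 pt.
Layout = 2·40 + 15·28 + 14·15 = 80 + 420 + 210 = 710 pt.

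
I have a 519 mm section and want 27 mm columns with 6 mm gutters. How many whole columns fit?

15 columns: 15·27 + 14·6 = 489 mm ≤ 519.
16 columns: 522 mm > 519. So 15.

15 columns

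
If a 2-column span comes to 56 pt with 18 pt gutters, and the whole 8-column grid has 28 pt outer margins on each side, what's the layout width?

334 pt

Subtracting 1 gutter of 18 leaves 38 for 2 columns, so c = 19 pt.
Total width: 2·28 + 8·19 + 7·18 = 334 pt.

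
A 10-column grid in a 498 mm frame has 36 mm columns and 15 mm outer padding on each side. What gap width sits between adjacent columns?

Take off 30 mm of margins, leaving 468 mm.
10 columns take 10·36 = 360 mm; remaining 108 splits into 9 gaps.
g = 108 / 9 = 12 mm.

12 mm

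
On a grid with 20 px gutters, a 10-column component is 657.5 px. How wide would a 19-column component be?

1267.25 px

Subtracting 9 gutters of 20 leaves 477.5 for 10 columns, so c = 47.75 px.
19 columns plus 18 gutters: 907.25 + 360 = 1267.25 px.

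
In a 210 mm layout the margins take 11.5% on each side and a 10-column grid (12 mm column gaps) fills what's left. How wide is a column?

Margins: 11.5% × 210 = 24.15 mm each, so content = 210 − 48.3 = 161.7 mm.
Subtracting 9 column gaps of 12 leaves 53.7 for 10 columns, so c = 5.37 mm.

5.37 mm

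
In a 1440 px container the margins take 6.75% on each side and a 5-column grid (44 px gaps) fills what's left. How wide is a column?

1440 × (1 − 2·6.75%) = 1440 × 86.5% = 1245.6 px for the columns.
5 columns + 4 gaps: 5c + 4·44 = 1245.6.
5c = 1245.6 − 176 = 1069.6, so c = 213.92 px.

213.92 px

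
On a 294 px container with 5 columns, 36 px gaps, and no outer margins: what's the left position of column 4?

198 px

Subtracting 4 gaps of 36 leaves 150 for 5 columns, so c = 30 px.
Before column 4: 3 columns + 3 gaps.
Offset = 3·(30 + 36) = 3·66 = 198 px.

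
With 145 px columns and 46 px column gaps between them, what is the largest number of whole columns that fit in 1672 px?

k columns need k·145 + (k−1)·46 = k·191 − 46.
k·191 − 46 ≤ 1672 → k ≤ 1718 / 191 ≈ 8.99, so k = 8.

8 columns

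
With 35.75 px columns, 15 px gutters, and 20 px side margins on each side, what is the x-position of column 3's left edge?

Each column+gutter stride is 50.75 px; 2 of them past the 20 px margin is 20 + 101.5 = 121.5 px.

121.5 px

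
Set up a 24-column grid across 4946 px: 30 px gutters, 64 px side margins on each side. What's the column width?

172 px

Take off 128 px of margins, leaving 4818 px.
24c + 23·30 = 4818 → 24c = 4128 → c = 172 px.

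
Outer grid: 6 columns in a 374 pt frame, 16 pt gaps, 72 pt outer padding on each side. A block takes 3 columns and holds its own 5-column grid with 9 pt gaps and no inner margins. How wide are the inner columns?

14.2 pt

Subtract both margins: 374 − 2·72 = 230 pt.
Subtracting 5 gaps of 16 leaves 150 for 6 columns, so c = 25 pt.
3 columns plus 2 gaps: 75 + 32 = 107 pt.
Subtracting 4 gaps of 9 leaves 71 for 5 columns, so d = 14.2 pt.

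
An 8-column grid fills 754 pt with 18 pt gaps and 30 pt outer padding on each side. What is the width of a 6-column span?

Take off 60 pt of margins, leaving 694 pt.
694 − 7·18 = 568; ÷8 gives c = 71 pt.
6 columns plus 5 gaps: 426 + 90 = 516 pt.

516 pt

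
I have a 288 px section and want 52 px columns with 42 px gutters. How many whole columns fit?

3 columns: 3·52 + 2·42 = 240 px ≤ 288.
4 columns: 334 px > 288. So 3.

3 columns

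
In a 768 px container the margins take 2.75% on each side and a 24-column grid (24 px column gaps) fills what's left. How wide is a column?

768 × (1 − 2·2.75%) = 768 × 94.5% = 725.76 px for the columns.
24 columns + 23 column gaps: 24c + 23·24 = 725.76.
24c = 725.76 − 552 = 173.76, so c = 7.24 px.

7.24 px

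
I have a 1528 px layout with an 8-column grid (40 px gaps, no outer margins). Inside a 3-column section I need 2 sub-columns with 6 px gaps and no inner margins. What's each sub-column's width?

271 px

1528 − 7·40 = 1248; ÷8 gives c = 156 px.
Span of 3: 3·156 + 2·40 = 468 + 80 = 548 px.
Subtracting 1 gap of 6 leaves 542 for 2 columns, so d = 271 px.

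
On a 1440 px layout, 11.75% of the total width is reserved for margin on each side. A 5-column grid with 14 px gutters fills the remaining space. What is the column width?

1440 × (1 − 2·11.75%) = 1440 × 76.5% = 1101.6 px for the columns.
Subtracting 4 gutters of 14 leaves 1045.6 for 5 columns, so c = 209.12 px.

209.12 px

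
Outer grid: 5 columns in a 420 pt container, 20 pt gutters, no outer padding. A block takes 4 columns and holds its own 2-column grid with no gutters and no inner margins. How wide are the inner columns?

420 − 4·20 = 340; ÷5 gives c = 68 pt.
Span of 4: 4·68 + 3·20 = 272 + 60 = 332 pt.
2d = 332 → d = 166 pt.

166 pt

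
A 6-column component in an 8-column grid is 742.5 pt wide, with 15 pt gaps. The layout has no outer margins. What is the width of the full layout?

995 pt

742.5 − 5·15 = 667.5; ÷6 gives c = 111.25 pt.
Summing: 890 + 105 = 995 pt.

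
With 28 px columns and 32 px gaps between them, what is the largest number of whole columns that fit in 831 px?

k columns need k·28 + (k−1)·32 = k·60 − 32.
k·60 − 32 ≤ 831 → k ≤ 863 / 60 ≈ 14.38, so k = 14.

14 columns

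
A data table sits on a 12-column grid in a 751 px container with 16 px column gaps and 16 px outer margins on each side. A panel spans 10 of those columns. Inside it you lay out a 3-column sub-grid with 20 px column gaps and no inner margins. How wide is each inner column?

185.5 px

Inside the margins: 751 − 32 = 719 px.
12c + 11·16 = 719 → 12c = 543 → c = 45.25 px.
10-column span = 10·45.25 + 9·16 = 596.5 px.
Subtracting 2 column gaps of 20 leaves 556.5 for 3 columns, so d = 185.5 px.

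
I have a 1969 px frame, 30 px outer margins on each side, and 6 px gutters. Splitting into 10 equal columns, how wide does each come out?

185.5 px

Subtract both margins: 1969 − 2·30 = 1909 px.
1909 − 9·6 = 1855; ÷10 gives c = 185.5 px.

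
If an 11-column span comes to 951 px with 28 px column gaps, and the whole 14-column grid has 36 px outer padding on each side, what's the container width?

Subtracting 10 column gaps of 28 leaves 671 for 11 columns, so c = 61 px.
Container = 2·36 + 14·61 + 13·28 = 72 + 854 + 364 = 1290 px.

1290 px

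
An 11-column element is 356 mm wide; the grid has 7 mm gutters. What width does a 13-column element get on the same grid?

11 columns + 10 gutters: 11c + 10·7 = 356.
11c = 356 − 70 = 286, so c = 26 mm.
13 columns plus 12 gutters: 338 + 84 = 422 mm.

422 mm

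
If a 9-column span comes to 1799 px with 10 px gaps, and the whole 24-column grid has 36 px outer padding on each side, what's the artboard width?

9 columns + 8 gaps: 9c + 8·10 = 1799.
9c = 1799 − 80 = 1719, so c = 191 px.
Total width: 2·36 + 24·191 + 23·10 = 4886 px.

4886 px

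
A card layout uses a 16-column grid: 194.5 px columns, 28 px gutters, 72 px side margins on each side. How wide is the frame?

3676 px

Total width: 2·72 + 16·194.5 + 15·28 = 3676 px.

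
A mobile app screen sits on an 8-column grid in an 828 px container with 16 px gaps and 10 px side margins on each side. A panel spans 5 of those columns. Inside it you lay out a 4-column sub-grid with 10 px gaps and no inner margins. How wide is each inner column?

117.25 px

Subtract both margins: 828 − 2·10 = 808 px.
8c + 7·16 = 808 → 8c = 696 → c = 87 px.
5-column span = 5·87 + 4·16 = 499 px.
Subtracting 3 gaps of 10 leaves 469 for 4 columns, so d = 117.25 px.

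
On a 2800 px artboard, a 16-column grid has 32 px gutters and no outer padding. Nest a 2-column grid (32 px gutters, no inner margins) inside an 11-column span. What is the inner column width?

16c + 15·32 = 2800 → 16c = 2320 → c = 145 px.
11 columns plus 10 gutters: 1595 + 320 = 1915 px.
2 columns + 1 gutter: 2d + 1·32 = 1915.
2d = 1915 − 32 = 1883, so d = 941.5 px.

941.5 px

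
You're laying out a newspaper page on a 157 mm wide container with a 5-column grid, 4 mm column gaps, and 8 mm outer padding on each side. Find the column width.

Content width = 157 − 2·8 = 141 mm.
5c + 4·4 = 141 → 5c = 125 → c = 25 mm.

25 mm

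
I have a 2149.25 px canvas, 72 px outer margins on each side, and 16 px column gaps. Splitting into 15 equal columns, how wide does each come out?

118.75 px

Take off 144 px of margins, leaving 2005.25 px.
15c + 14·16 = 2005.25 → 15c = 1781.25 → c = 118.75 px.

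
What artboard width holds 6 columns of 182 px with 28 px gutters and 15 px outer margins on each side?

Adding margins, columns and gutters: 30 + 1092 + 140 = 1262 px.

1262 px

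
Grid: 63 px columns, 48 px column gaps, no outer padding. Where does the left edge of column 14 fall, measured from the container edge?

1443 px

Before column 14: 13 columns + 13 column gaps.
Offset = 13·(63 + 48) = 13·111 = 1443 px.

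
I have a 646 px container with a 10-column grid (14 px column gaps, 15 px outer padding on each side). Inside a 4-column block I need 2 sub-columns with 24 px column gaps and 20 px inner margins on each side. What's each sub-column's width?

Take off 30 px of margins, leaving 616 px.
Subtracting 9 column gaps of 14 leaves 490 for 10 columns, so c = 49 px.
Span of 4: 4·49 + 3·14 = 196 + 42 = 238 px.
Inner content = 238 − 2·20 = 198 px.
2d + 1·24 = 198 → 2d = 174 → d = 87 px.

87 px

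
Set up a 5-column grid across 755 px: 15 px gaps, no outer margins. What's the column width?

139 px

5c + 4·15 = 755 → 5c = 695 → c = 139 px.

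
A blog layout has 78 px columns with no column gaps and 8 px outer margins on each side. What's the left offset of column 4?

Before column 4: the margin + 3 columns + 3 column gaps.
Offset = 8 + 3·(78 + 0) = 8 + 234 = 242 px.

242 px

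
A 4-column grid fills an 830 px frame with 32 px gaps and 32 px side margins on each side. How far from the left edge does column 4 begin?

630.5 px

Inside the margins: 830 − 64 = 766 px.
Subtracting 3 gaps of 32 leaves 670 for 4 columns, so c = 167.5 px.
Each column+gutter stride is 199.5 px; 3 of them past the 32 px margin is 32 + 598.5 = 630.5 px.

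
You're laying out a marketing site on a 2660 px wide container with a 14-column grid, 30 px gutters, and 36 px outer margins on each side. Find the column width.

Inside the margins: 2660 − 72 = 2588 px.
14 columns + 13 gutters: 14c + 13·30 = 2588.
14c = 2588 − 390 = 2198, so c = 157 px.

157 px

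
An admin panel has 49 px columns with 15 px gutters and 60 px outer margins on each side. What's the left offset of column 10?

Column 10 starts at margin + 9·(column + gutter) = 60 + 9·64 = 636 px.

636 px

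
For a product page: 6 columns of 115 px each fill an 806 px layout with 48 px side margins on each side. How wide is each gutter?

Inside the margins: 806 − 96 = 710 px.
6·115 + 5g = 710 → 5g = 20 → g = 4 px.

4 px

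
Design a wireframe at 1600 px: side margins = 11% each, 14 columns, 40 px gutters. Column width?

Each margin = 11% of 1600 = 176 px; content = 1600 − 2·176 = 1248 px.
Subtracting 13 gutters of 40 leaves 728 for 14 columns, so c = 52 px.

52 px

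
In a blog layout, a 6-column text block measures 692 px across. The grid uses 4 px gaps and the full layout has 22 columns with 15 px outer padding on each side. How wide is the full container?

2578 px

Subtracting 5 gaps of 4 leaves 672 for 6 columns, so c = 112 px.
Container = 2·15 + 22·112 + 21·4 = 30 + 2464 + 84 = 2578 px.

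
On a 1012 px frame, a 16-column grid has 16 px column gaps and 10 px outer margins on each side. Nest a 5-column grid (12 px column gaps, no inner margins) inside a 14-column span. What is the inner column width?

163.6 px

Outer content = 1012 − 2·10 = 992 px.
16c + 15·16 = 992 → 16c = 752 → c = 47 px.
14 columns plus 13 column gaps: 658 + 208 = 866 px.
866 − 4·12 = 818; ÷5 gives d = 163.6 px.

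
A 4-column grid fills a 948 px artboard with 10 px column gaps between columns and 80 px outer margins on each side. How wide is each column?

189.5 px

Subtract both margins: 948 − 2·80 = 788 px.
788 − 3·10 = 758; ÷4 gives c = 189.5 px.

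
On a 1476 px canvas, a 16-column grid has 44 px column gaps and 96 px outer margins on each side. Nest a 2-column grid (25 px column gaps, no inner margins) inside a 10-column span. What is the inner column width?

Inside the margins: 1476 − 192 = 1284 px.
1284 − 15·44 = 624; ÷16 gives c = 39 px.
10 columns plus 9 column gaps: 390 + 396 = 786 px.
2 columns + 1 column gap: 2d + 1·25 = 786.
2d = 786 − 25 = 761, so d = 380.5 px.

380.5 px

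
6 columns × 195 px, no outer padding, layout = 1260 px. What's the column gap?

18 px

6 columns take 6·195 = 1170 px; remaining 90 splits into 5 column gaps.
g = 90 / 5 = 18 px.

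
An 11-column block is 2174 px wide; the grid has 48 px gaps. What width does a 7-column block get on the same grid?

Subtracting 10 gaps of 48 leaves 1694 for 11 columns, so c = 154 px.
7 columns plus 6 gaps: 1078 + 288 = 1366 px.

1366 px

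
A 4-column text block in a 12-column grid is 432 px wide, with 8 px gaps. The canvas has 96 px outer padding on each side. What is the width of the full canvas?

1504 px

432 − 3·8 = 408; ÷4 gives c = 102 px.
Total width: 2·96 + 12·102 + 11·8 = 1504 px.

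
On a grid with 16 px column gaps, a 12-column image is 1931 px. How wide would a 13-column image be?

2093.25 px

1931 − 11·16 = 1755; ÷12 gives c = 146.25 px.
Span of 13: 13·146.25 + 12·16 = 1901.25 + 192 = 2093.25 px.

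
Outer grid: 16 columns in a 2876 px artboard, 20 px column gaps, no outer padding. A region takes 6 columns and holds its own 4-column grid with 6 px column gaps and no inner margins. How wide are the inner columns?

16 columns + 15 column gaps: 16c + 15·20 = 2876.
16c = 2876 − 300 = 2576, so c = 161 px.
Span of 6: 6·161 + 5·20 = 966 + 100 = 1066 px.
4 columns + 3 column gaps: 4d + 3·6 = 1066.
4d = 1066 − 18 = 1048, so d = 262 px.

262 px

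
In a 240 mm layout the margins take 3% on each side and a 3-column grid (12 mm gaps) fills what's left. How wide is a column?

67.2 mm

240 × (1 − 2·3%) = 240 × 94% = 225.6 mm for the columns.
3c + 2·12 = 225.6 → 3c = 201.6 → c = 67.2 mm.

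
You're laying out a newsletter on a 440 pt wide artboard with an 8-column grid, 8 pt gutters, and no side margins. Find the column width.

48 pt

8 columns + 7 gutters: 8c + 7·8 = 440.
8c = 440 − 56 = 384, so c = 48 pt.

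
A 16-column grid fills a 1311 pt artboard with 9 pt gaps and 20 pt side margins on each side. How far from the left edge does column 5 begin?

340 pt

Inside the margins: 1311 − 40 = 1271 pt.
16c + 15·9 = 1271 → 16c = 1136 → c = 71 pt.
Before column 5: the margin + 4 columns + 4 gaps.
Offset = 20 + 4·(71 + 9) = 20 + 320 = 340 pt.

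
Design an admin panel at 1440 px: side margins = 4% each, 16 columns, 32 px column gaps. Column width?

52.8 px

1440 × (1 − 2·4%) = 1440 × 92% = 1324.8 px for the columns.
16c + 15·32 = 1324.8 → 16c = 844.8 → c = 52.8 px.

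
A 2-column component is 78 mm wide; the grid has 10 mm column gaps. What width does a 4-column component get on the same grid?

78 − 1·10 = 68; ÷2 gives c = 34 mm.
4-column span = 4·34 + 3·10 = 166 mm.

166 mm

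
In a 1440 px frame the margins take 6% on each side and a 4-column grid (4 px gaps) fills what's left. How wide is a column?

1440 × (1 − 2·6%) = 1440 × 88% = 1267.2 px for the columns.
Subtracting 3 gaps of 4 leaves 1255.2 for 4 columns, so c = 313.8 px.

313.8 px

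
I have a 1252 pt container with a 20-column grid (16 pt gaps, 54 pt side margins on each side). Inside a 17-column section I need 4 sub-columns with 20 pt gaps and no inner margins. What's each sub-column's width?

227.5 pt

Subtract both margins: 1252 − 2·54 = 1144 pt.
1144 − 19·16 = 840; ÷20 gives c = 42 pt.
17-column span = 17·42 + 16·16 = 970 pt.
4d + 3·20 = 970 → 4d = 910 → d = 227.5 pt.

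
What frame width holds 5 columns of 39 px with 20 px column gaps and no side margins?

275 px

Frame = 5·39 + 4·20 = 195 + 80 = 275 px.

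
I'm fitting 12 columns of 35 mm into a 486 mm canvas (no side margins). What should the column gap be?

Columns use 420 mm, leaving 66 mm across 11 column gaps = 6 mm each.

6 mm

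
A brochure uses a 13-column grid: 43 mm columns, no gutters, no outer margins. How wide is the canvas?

Total width: 13·43 = 559 mm.

559 mm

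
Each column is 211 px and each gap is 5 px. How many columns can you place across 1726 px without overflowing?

8 columns: 8·211 + 7·5 = 1723 px ≤ 1726.
9 columns: 1939 px > 1726. So 8.

8 columns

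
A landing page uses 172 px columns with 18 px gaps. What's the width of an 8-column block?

8 columns plus 7 gaps: 1376 + 126 = 1502 px.

1502 px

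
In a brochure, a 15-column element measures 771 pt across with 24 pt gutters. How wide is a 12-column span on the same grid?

Subtracting 14 gutters of 24 leaves 435 for 15 columns, so c = 29 pt.
12-column span = 12·29 + 11·24 = 612 pt.

612 pt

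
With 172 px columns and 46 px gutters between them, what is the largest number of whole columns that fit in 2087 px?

9 columns

Each extra column adds 172 + 46 = 218 px.
(2087 + 46) / 218 = 9.78, so 9 columns fit.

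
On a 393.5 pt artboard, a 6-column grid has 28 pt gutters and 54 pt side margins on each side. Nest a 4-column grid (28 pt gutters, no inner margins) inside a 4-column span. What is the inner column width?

Outer content = 393.5 − 2·54 = 285.5 pt.
6c + 5·28 = 285.5 → 6c = 145.5 → c = 24.25 pt.
4 columns plus 3 gutters: 97 + 84 = 181 pt.
181 − 3·28 = 97; ÷4 gives d = 24.25 pt.

24.25 pt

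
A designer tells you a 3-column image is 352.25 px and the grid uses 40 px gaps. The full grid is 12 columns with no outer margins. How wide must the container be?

352.25 − 2·40 = 272.25; ÷3 gives c = 90.75 px.
Total width: 12·90.75 + 11·40 = 1529 px.

1529 px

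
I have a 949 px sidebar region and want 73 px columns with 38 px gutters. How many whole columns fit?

8 columns

k columns need k·73 + (k−1)·38 = k·111 − 38.
k·111 − 38 ≤ 949 → k ≤ 987 / 111 ≈ 8.89, so k = 8.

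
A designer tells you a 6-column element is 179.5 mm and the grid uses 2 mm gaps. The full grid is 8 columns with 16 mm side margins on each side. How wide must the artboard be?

272 mm

6c + 5·2 = 179.5 → 6c = 169.5 → c = 28.25 mm.
Adding margins, columns and gutters: 32 + 226 + 14 = 272 mm.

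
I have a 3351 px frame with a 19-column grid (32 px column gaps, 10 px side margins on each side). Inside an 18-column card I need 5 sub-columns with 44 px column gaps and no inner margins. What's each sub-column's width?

Take off 20 px of margins, leaving 3331 px.
19 columns + 18 column gaps: 19c + 18·32 = 3331.
19c = 3331 − 576 = 2755, so c = 145 px.
18 columns plus 17 column gaps: 2610 + 544 = 3154 px.
5 columns + 4 column gaps: 5d + 4·44 = 3154.
5d = 3154 − 176 = 2978, so d = 595.6 px.

595.6 px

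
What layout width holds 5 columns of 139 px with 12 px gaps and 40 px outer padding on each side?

Layout = 2·40 + 5·139 + 4·12 = 80 + 695 + 48 = 823 px.

823 px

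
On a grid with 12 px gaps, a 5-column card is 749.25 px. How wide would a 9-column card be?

1358.25 px

5 columns + 4 gaps: 5c + 4·12 = 749.25.
5c = 749.25 − 48 = 701.25, so c = 140.25 px.
9 columns plus 8 gaps: 1262.25 + 96 = 1358.25 px.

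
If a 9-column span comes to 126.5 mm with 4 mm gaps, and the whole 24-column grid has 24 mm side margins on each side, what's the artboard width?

Subtracting 8 gaps of 4 leaves 94.5 for 9 columns, so c = 10.5 mm.
Total width: 2·24 + 24·10.5 + 23·4 = 392 mm.

392 mm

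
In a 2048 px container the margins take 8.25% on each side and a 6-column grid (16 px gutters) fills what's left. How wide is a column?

271.68 px

2048 × (1 − 2·8.25%) = 2048 × 83.5% = 1710.08 px for the columns.
Subtracting 5 gutters of 16 leaves 1630.08 for 6 columns, so c = 271.68 px.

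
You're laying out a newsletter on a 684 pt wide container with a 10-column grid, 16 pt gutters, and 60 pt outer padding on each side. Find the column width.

42 pt

Take off 120 pt of margins, leaving 564 pt.
564 − 9·16 = 420; ÷10 gives c = 42 pt.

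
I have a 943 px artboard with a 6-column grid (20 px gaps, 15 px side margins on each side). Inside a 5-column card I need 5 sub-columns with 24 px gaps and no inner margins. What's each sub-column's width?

132.3 px

Take off 30 px of margins, leaving 913 px.
Subtracting 5 gaps of 20 leaves 813 for 6 columns, so c = 135.5 px.
5 columns plus 4 gaps: 677.5 + 80 = 757.5 px.
5d + 4·24 = 757.5 → 5d = 661.5 → d = 132.3 px.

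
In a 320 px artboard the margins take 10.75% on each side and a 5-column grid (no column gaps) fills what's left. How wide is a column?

50.24 px

320 × (1 − 2·10.75%) = 320 × 78.5% = 251.2 px for the columns.
251.2 / 5 = 50.24 px per column.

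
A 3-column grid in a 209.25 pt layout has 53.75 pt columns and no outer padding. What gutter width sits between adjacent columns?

24 pt

Columns use 161.25 pt, leaving 48 pt across 2 gutters = 24 pt each.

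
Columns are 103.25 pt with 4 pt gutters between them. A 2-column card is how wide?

2-column span = 2·103.25 + 1·4 = 210.5 pt.

210.5 pt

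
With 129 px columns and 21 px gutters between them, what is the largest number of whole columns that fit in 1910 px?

Each extra column adds 129 + 21 = 150 px.
(1910 + 21) / 150 = 12.87, so 12 columns fit.

12 columns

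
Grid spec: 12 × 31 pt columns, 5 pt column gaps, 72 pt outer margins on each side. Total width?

Artboard = 2·72 + 12·31 + 11·5 = 144 + 372 + 55 = 571 pt.

571 pt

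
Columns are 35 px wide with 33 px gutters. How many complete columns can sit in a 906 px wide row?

13 columns

Each extra column adds 35 + 33 = 68 px.
(906 + 33) / 68 = 13.81, so 13 columns fit.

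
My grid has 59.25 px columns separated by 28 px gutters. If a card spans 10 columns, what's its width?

844.5 px

10-column span = 10·59.25 + 9·28 = 844.5 px.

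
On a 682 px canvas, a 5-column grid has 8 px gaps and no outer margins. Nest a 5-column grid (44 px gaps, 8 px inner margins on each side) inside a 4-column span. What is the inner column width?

5 columns + 4 gaps: 5c + 4·8 = 682.
5c = 682 − 32 = 650, so c = 130 px.
4-column span = 4·130 + 3·8 = 544 px.
Inner content = 544 − 2·8 = 528 px.
5d + 4·44 = 528 → 5d = 352 → d = 70.4 px.

70.4 px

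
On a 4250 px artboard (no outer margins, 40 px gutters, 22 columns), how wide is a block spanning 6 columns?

1130 px

22c + 21·40 = 4250 → 22c = 3410 → c = 155 px.
6 columns plus 5 gutters: 930 + 200 = 1130 px.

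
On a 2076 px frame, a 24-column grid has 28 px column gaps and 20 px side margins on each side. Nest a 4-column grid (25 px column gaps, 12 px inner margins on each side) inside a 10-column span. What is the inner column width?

183.25 px

Outer content = 2076 − 2·20 = 2036 px.
24c + 23·28 = 2036 → 24c = 1392 → c = 58 px.
10 columns plus 9 column gaps: 580 + 252 = 832 px.
Inner content = 832 − 2·12 = 808 px.
4d + 3·25 = 808 → 4d = 733 → d = 183.25 px.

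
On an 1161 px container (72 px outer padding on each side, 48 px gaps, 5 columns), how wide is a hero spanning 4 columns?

Inside the margins: 1161 − 144 = 1017 px.
5 columns + 4 gaps: 5c + 4·48 = 1017.
5c = 1017 − 192 = 825, so c = 165 px.
4-column span = 4·165 + 3·48 = 804 px.

804 px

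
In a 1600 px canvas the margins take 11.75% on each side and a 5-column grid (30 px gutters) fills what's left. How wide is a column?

220.8 px

Margins: 11.75% × 1600 = 188 px each, so content = 1600 − 376 = 1224 px.
1224 − 4·30 = 1104; ÷5 gives c = 220.8 px.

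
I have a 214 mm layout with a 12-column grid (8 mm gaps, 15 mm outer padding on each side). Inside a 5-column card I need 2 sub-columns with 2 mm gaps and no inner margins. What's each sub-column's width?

Outer content = 214 − 2·15 = 184 mm.
12c + 11·8 = 184 → 12c = 96 → c = 8 mm.
5-column span = 5·8 + 4·8 = 72 mm.
2 columns + 1 gap: 2d + 1·2 = 72.
2d = 72 − 2 = 70, so d = 35 mm.

35 mm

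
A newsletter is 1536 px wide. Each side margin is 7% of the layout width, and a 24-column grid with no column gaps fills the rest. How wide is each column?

55.04 px

Each margin = 7% of 1536 = 107.52 px; content = 1536 − 2·107.52 = 1320.96 px.
24c = 1320.96 → c = 55.04 px.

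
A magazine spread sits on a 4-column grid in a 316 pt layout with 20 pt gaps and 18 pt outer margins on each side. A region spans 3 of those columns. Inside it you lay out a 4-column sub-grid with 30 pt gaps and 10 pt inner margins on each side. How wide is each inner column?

Subtract both margins: 316 − 2·18 = 280 pt.
4 columns + 3 gaps: 4c + 3·20 = 280.
4c = 280 − 60 = 220, so c = 55 pt.
Span of 3: 3·55 + 2·20 = 165 + 40 = 205 pt.
Inner content = 205 − 2·10 = 185 pt.
4d + 3·30 = 185 → 4d = 95 → d = 23.75 pt.

23.75 pt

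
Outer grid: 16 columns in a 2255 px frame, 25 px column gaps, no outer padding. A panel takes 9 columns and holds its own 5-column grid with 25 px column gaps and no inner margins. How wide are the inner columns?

231.5 px

16 columns + 15 column gaps: 16c + 15·25 = 2255.
16c = 2255 − 375 = 1880, so c = 117.5 px.
9 columns plus 8 column gaps: 1057.5 + 200 = 1257.5 px.
Subtracting 4 column gaps of 25 leaves 1157.5 for 5 columns, so d = 231.5 px.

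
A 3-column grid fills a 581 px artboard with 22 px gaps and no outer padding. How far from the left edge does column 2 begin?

Subtracting 2 gaps of 22 leaves 537 for 3 columns, so c = 179 px.
No margin, so column 2 starts at 1·(column + gutter) = 1·201 = 201 px.

201 px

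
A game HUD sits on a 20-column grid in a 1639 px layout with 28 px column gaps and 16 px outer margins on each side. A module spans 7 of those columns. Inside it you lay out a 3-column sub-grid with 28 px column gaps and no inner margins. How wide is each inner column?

Subtract both margins: 1639 − 2·16 = 1607 px.
20 columns + 19 column gaps: 20c + 19·28 = 1607.
20c = 1607 − 532 = 1075, so c = 53.75 px.
7 columns plus 6 column gaps: 376.25 + 168 = 544.25 px.
3d + 2·28 = 544.25 → 3d = 488.25 → d = 162.75 px.

162.75 px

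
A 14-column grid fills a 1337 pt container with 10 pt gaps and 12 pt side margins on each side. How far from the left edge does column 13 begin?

1146 pt

Subtract both margins: 1337 − 2·12 = 1313 pt.
14 columns + 13 gaps: 14c + 13·10 = 1313.
14c = 1313 − 130 = 1183, so c = 84.5 pt.
Before column 13: the margin + 12 columns + 12 gaps.
Offset = 12 + 12·(84.5 + 10) = 12 + 1134 = 1146 pt.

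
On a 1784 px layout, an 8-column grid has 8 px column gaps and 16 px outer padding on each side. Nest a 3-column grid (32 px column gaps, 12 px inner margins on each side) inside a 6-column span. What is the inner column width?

Take off 32 px of margins, leaving 1752 px.
Subtracting 7 column gaps of 8 leaves 1696 for 8 columns, so c = 212 px.
Span of 6: 6·212 + 5·8 = 1272 + 40 = 1312 px.
Inner content = 1312 − 2·12 = 1288 px.
Subtracting 2 column gaps of 32 leaves 1224 for 3 columns, so d = 408 px.

408 px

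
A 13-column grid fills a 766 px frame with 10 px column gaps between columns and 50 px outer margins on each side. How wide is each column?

Content width = 766 − 2·50 = 666 px.
13 columns + 12 column gaps: 13c + 12·10 = 666.
13c = 666 − 120 = 546, so c = 42 px.

42 px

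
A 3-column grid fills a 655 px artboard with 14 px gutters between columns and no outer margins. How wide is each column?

209 px

Subtracting 2 gutters of 14 leaves 627 for 3 columns, so c = 209 px.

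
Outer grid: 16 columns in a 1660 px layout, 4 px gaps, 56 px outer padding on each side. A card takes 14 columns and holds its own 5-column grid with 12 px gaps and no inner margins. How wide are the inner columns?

261.2 px

Inside the margins: 1660 − 112 = 1548 px.
16c + 15·4 = 1548 → 16c = 1488 → c = 93 px.
14-column span = 14·93 + 13·4 = 1354 px.
1354 − 4·12 = 1306; ÷5 gives d = 261.2 px.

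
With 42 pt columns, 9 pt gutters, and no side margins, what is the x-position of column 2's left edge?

51 pt

Before column 2: 1 column + 1 gutter.
Offset = 1·(42 + 9) = 1·51 = 51 pt.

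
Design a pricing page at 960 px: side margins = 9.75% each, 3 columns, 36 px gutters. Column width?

233.6 px

Margins: 9.75% × 960 = 93.6 px each, so content = 960 − 187.2 = 772.8 px.
3c + 2·36 = 772.8 → 3c = 700.8 → c = 233.6 px.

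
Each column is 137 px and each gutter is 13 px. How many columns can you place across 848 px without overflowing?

5 columns: 5·137 + 4·13 = 737 px ≤ 848.
6 columns: 887 px > 848. So 5.

5 columns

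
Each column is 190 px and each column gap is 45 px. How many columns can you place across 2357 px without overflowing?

10 columns

10 columns: 10·190 + 9·45 = 2305 px ≤ 2357.
11 columns: 2540 px > 2357. So 10.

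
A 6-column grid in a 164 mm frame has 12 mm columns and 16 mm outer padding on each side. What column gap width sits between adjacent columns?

12 mm

Subtract both margins: 164 − 2·16 = 132 mm.
6 columns take 6·12 = 72 mm; remaining 60 splits into 5 column gaps.
g = 60 / 5 = 12 mm.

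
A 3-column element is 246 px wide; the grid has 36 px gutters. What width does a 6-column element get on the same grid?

528 px

Subtracting 2 gutters of 36 leaves 174 for 3 columns, so c = 58 px.
Span of 6: 6·58 + 5·36 = 348 + 180 = 528 px.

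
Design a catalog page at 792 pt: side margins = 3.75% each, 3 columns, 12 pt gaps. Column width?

236.2 pt

792 × (1 − 2·3.75%) = 792 × 92.5% = 732.6 pt for the columns.
732.6 − 2·12 = 708.6; ÷3 gives c = 236.2 pt.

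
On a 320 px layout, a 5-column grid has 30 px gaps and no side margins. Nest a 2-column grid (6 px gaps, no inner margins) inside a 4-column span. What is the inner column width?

122 px

320 − 4·30 = 200; ÷5 gives c = 40 px.
Span of 4: 4·40 + 3·30 = 160 + 90 = 250 px.
2 columns + 1 gap: 2d + 1·6 = 250.
2d = 250 − 6 = 244, so d = 122 px.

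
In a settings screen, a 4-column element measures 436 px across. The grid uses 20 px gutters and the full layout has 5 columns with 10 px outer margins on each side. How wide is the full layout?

Subtracting 3 gutters of 20 leaves 376 for 4 columns, so c = 94 px.
Adding margins, columns and gutters: 20 + 470 + 80 = 570 px.

570 px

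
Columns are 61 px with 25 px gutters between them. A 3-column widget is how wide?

Span of 3: 3·61 + 2·25 = 183 + 50 = 233 px.

233 px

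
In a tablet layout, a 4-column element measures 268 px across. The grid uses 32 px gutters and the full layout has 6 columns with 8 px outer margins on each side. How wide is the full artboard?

4 columns + 3 gutters: 4c + 3·32 = 268.
4c = 268 − 96 = 172, so c = 43 px.
Artboard = 2·8 + 6·43 + 5·32 = 16 + 258 + 160 = 434 px.

434 px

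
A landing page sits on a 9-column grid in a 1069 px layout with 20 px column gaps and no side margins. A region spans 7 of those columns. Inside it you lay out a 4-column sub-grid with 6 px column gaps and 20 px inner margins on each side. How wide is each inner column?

192.25 px

1069 − 8·20 = 909; ÷9 gives c = 101 px.
Span of 7: 7·101 + 6·20 = 707 + 120 = 827 px.
Inner content = 827 − 2·20 = 787 px.
4d + 3·6 = 787 → 4d = 769 → d = 192.25 px.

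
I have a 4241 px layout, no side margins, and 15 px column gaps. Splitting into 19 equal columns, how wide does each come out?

Subtracting 18 column gaps of 15 leaves 3971 for 19 columns, so c = 209 px.

209 px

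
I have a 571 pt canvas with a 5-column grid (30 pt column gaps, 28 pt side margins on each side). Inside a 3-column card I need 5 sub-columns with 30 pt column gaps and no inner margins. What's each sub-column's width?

Subtract both margins: 571 − 2·28 = 515 pt.
5 columns + 4 column gaps: 5c + 4·30 = 515.
5c = 515 − 120 = 395, so c = 79 pt.
3 columns plus 2 column gaps: 237 + 60 = 297 pt.
Subtracting 4 column gaps of 30 leaves 177 for 5 columns, so d = 35.4 pt.

35.4 pt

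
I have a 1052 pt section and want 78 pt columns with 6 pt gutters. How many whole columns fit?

12 columns

12 columns: 12·78 + 11·6 = 1002 pt ≤ 1052.
13 columns: 1086 pt > 1052. So 12.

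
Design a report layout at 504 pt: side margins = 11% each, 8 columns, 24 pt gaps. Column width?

28.14 pt

504 × (1 − 2·11%) = 504 × 78% = 393.12 pt for the columns.
8 columns + 7 gaps: 8c + 7·24 = 393.12.
8c = 393.12 − 168 = 225.12, so c = 28.14 pt.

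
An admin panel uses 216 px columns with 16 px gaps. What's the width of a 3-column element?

680 px

3-column span = 3·216 + 2·16 = 680 px.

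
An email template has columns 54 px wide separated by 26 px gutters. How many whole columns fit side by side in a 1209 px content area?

15 columns: 15·54 + 14·26 = 1174 px ≤ 1209.
16 columns: 1254 px > 1209. So 15.

15 columns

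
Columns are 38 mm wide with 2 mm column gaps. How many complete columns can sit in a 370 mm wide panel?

Each extra column adds 38 + 2 = 40 mm.
(370 + 2) / 40 = 9.30, so 9 columns fit.

9 columns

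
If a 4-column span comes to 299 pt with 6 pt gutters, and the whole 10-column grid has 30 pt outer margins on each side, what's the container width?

816.5 pt

Subtracting 3 gutters of 6 leaves 281 for 4 columns, so c = 70.25 pt.
Adding margins, columns and gutters: 60 + 702.5 + 54 = 816.5 pt.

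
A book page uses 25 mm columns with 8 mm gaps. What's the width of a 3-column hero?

91 mm

3 columns plus 2 gaps: 75 + 16 = 91 mm.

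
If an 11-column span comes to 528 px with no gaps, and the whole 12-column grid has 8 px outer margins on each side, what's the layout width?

With no gaps, each column is 528/11 = 48 px.
Summing: 16 + 576 = 592 px.

592 px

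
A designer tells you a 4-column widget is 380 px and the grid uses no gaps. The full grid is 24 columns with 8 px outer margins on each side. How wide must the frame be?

2296 px

With no gaps, each column is 380/4 = 95 px.
Frame = 2·8 + 24·95 = 16 + 2280 = 2296 px.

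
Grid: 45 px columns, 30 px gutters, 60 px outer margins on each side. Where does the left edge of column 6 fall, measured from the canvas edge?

435 px

Before column 6: the margin + 5 columns + 5 gutters.
Offset = 60 + 5·(45 + 30) = 60 + 375 = 435 px.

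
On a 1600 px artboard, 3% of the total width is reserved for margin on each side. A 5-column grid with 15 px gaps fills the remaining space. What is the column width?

1600 × (1 − 2·3%) = 1600 × 94% = 1504 px for the columns.
Subtracting 4 gaps of 15 leaves 1444 for 5 columns, so c = 288.8 px.

288.8 px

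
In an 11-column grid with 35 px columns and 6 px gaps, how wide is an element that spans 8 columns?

322 px

8-column span = 8·35 + 7·6 = 322 px.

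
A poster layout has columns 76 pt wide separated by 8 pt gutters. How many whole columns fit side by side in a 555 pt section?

k columns need k·76 + (k−1)·8 = k·84 − 8.
k·84 − 8 ≤ 555 → k ≤ 563 / 84 ≈ 6.70, so k = 6.

6 columns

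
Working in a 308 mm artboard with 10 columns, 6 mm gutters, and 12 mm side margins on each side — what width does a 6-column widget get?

168 mm

Subtract both margins: 308 − 2·12 = 284 mm.
10 columns + 9 gutters: 10c + 9·6 = 284.
10c = 284 − 54 = 230, so c = 23 mm.
6 columns plus 5 gutters: 138 + 30 = 168 mm.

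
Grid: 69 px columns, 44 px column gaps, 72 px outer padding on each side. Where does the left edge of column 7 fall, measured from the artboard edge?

750 px

Each column+gutter stride is 113 px; 6 of them past the 72 px margin is 72 + 678 = 750 px.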